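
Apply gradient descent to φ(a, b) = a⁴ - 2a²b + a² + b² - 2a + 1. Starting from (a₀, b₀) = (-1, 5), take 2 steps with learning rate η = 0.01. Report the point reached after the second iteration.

(-1.24181888, 4.846688)

∇φ = (4a³ - 4ab + 2a - 2, -2a² + 2b)
(a₁, b₁) = (-1, 5) − 0.01·(12, 8) = (-1.12, 4.92)
(a₂, b₂) = (-1.12, 4.92) − 0.01·(12.181888, 7.3312) = (-1.24181888, 4.846688)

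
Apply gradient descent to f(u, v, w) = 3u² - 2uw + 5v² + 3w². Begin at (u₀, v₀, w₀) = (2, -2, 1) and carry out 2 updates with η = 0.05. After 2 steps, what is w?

0.78

∇f = (6u - 2w, 10v, -2u + 6w)
(u₁, v₁, w₁) = (2, -2, 1) − 0.05·(10, -20, 2) = (1.5, -1, 0.9)
(u₂, v₂, w₂) = (1.5, -1, 0.9) − 0.05·(7.2, -10, 2.4) = (1.14, -0.5, 0.78)
w = 0.78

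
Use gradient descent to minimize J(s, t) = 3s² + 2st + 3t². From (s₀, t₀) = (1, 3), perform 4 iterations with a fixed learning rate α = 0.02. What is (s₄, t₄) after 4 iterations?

∇J = (6s + 2t, 2s + 6t)
Step 1: at (1, 3), ∇J = (12, 20) → (1, 3) − 0.02·(12, 20) = (0.76, 2.6)
Step 2: at (0.76, 2.6), ∇J = (9.76, 17.12) → (0.76, 2.6) − 0.02·(9.76, 17.12) = (0.5648, 2.2576)
Step 3: at (0.5648, 2.2576), ∇J = (7.904, 14.6752) → (0.5648, 2.2576) − 0.02·(7.904, 14.6752) = (0.40672, 1.964096)
Step 4: at (0.40672, 1.964096), ∇J = (6.368512, 12.598016) → (0.40672, 1.964096) − 0.02·(6.368512, 12.598016) = (0.27934976, 1.71213568)

(0.27934976, 1.71213568)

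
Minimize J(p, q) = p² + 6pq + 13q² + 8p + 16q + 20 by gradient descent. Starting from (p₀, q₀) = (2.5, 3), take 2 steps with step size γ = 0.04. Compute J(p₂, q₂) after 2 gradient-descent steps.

∇J = (2p + 6q + 8, 6p + 26q + 16)
Step 1: at (2.5, 3), ∇J = (31, 109) → (2.5, 3) − 0.04·(31, 109) = (1.26, -1.36)
Step 2: at (1.26, -1.36), ∇J = (2.36, -11.8) → (1.26, -1.36) − 0.04·(2.36, -11.8) = (1.1656, -0.888)
J(1.1656, -0.888) = 20.51617856

20.51617856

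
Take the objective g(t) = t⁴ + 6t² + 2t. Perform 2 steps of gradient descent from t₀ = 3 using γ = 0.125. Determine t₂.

1780.6640625

g′(t) = 4t³ + 12t + 2
t₁ = 3 − 0.125·146 = -15.25
t₂ = -15.25 − 0.125·(-14367.3125) = 1780.6640625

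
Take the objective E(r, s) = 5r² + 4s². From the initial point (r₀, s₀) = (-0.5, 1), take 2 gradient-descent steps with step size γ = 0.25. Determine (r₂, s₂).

∇E = (10r, 8s)
(r₁, s₁) = (-0.5, 1) − 0.25·(-5, 8) = (0.75, -1)
(r₂, s₂) = (0.75, -1) − 0.25·(7.5, -8) = (-1.125, 1)

(-1.125, 1)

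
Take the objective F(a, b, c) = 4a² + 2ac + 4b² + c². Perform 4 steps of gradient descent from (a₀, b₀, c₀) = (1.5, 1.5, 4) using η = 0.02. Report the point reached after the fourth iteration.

(0.28841856, 0.74680704, 3.25384576)

∇F = (8a + 2c, 8b, 2a + 2c)
Step 1: at (1.5, 1.5, 4), ∇F = (20, 12, 11) → (1.5, 1.5, 4) − 0.02·(20, 12, 11) = (1.1, 1.26, 3.78)
Step 2: at (1.1, 1.26, 3.78), ∇F = (16.36, 10.08, 9.76) → (1.1, 1.26, 3.78) − 0.02·(16.36, 10.08, 9.76) = (0.7728, 1.0584, 3.5848)
Step 3: at (0.7728, 1.0584, 3.5848), ∇F = (13.352, 8.4672, 8.7152) → (0.7728, 1.0584, 3.5848) − 0.02·(13.352, 8.4672, 8.7152) = (0.50576, 0.889056, 3.410496)
Step 4: at (0.50576, 0.889056, 3.410496), ∇F = (10.867072, 7.112448, 7.832512) → (0.50576, 0.889056, 3.410496) − 0.02·(10.867072, 7.112448, 7.832512) = (0.28841856, 0.74680704, 3.25384576)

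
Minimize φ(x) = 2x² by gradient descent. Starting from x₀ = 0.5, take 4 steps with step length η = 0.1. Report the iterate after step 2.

φ′(x) = 4x
Step 1: φ′(0.5) = 2; x₁ = 0.5 − 0.1·2 = 0.3
Step 2: φ′(0.3) = 1.2; x₂ = 0.3 − 0.1·1.2 = 0.18

0.18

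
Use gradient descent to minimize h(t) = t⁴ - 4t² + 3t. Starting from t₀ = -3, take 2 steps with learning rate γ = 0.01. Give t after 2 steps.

-1.97506164

h′(t) = 4t³ - 8t + 3
t₁ = -3 − 0.01·(-81) = -2.19
t₂ = -2.19 − 0.01·(-21.493836) = -1.97506164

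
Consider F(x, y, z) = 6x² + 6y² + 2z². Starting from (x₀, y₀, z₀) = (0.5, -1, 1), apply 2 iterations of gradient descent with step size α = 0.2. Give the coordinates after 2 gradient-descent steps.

(0.98, -1.96, 0.04)

∇F = (12x, 12y, 4z)
Step 1: at (0.5, -1, 1), ∇F = (6, -12, 4) → (0.5, -1, 1) − 0.2·(6, -12, 4) = (-0.7, 1.4, 0.2)
Step 2: at (-0.7, 1.4, 0.2), ∇F = (-8.4, 16.8, 0.8) → (-0.7, 1.4, 0.2) − 0.2·(-8.4, 16.8, 0.8) = (0.98, -1.96, 0.04)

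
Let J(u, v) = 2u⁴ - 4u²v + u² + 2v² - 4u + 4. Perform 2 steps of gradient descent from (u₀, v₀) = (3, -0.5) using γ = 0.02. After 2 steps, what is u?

-0.8672

∇J = (8u³ - 8uv + 2u - 4, -4u² + 4v)
(u₁, v₁) = (3, -0.5) − 0.02·(230, -38) = (-1.6, 0.26)
(u₂, v₂) = (-1.6, 0.26) − 0.02·(-36.64, -9.2) = (-0.8672, 0.444)
u = -0.8672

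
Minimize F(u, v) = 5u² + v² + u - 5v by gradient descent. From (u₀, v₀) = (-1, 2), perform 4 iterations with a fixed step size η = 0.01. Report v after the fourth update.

∇F = (10u + 1, 2v - 5)
(u₁, v₁) = (-1, 2) − 0.01·(-9, -1) = (-0.91, 2.01)
(u₂, v₂) = (-0.91, 2.01) − 0.01·(-8.1, -0.98) = (-0.829, 2.0198)
(u₃, v₃) = (-0.829, 2.0198) − 0.01·(-7.29, -0.9604) = (-0.7561, 2.029404)
(u₄, v₄) = (-0.7561, 2.029404) − 0.01·(-6.561, -0.941192) = (-0.69049, 2.03881592)
v = 2.03881592

2.03881592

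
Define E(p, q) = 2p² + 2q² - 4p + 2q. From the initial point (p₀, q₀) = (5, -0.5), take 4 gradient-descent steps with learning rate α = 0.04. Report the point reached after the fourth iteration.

∇E = (4p - 4, 4q + 2)
Step 1: at (5, -0.5), ∇E = (16, 0) → (5, -0.5) − 0.04·(16, 0) = (4.36, -0.5)
Step 2: at (4.36, -0.5), ∇E = (13.44, 0) → (4.36, -0.5) − 0.04·(13.44, 0) = (3.8224, -0.5)
Step 3: at (3.8224, -0.5), ∇E = (11.2896, 0) → (3.8224, -0.5) − 0.04·(11.2896, 0) = (3.370816, -0.5)
Step 4: at (3.370816, -0.5), ∇E = (9.483264, 0) → (3.370816, -0.5) − 0.04·(9.483264, 0) = (2.99148544, -0.5)

(2.99148544, -0.5)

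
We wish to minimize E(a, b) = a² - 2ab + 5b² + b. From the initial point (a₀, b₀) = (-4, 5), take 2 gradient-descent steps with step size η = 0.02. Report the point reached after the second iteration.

(-3.3416, 2.8904)

∇E = (2a - 2b, -2a + 10b + 1)
(a₁, b₁) = (-4, 5) − 0.02·(-18, 59) = (-3.64, 3.82)
(a₂, b₂) = (-3.64, 3.82) − 0.02·(-14.92, 46.48) = (-3.3416, 2.8904)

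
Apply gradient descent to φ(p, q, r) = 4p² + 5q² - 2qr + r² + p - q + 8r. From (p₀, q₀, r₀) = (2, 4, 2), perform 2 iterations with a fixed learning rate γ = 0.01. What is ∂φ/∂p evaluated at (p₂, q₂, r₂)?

∇φ = (8p + 1, 10q - 2r - 1, -2q + 2r + 8)
(p₁, q₁, r₁) = (2, 4, 2) − 0.01·(17, 35, 4) = (1.83, 3.65, 1.96)
(p₂, q₂, r₂) = (1.83, 3.65, 1.96) − 0.01·(15.64, 31.58, 4.62) = (1.6736, 3.3342, 1.9138)
∂φ/∂p at (1.6736, 3.3342, 1.9138) = 14.3888

14.3888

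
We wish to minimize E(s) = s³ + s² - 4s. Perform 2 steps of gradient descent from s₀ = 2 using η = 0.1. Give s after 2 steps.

0.848

E′(s) = 3s² + 2s - 4
s₁ = 2 − 0.1·12 = 0.8
s₂ = 0.8 − 0.1·(-0.48) = 0.848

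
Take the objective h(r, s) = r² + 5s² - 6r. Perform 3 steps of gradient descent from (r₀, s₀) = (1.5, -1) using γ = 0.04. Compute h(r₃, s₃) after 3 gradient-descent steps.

-7.402421246976

∇h = (2r - 6, 10s)
(r₁, s₁) = (1.5, -1) − 0.04·(-3, -10) = (1.62, -0.6)
(r₂, s₂) = (1.62, -0.6) − 0.04·(-2.76, -6) = (1.7304, -0.36)
(r₃, s₃) = (1.7304, -0.36) − 0.04·(-2.5392, -3.6) = (1.831968, -0.216)
h(1.831968, -0.216) = -7.402421246976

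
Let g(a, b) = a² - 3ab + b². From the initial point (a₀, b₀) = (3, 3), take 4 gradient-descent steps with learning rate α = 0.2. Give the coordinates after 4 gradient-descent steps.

∇g = (2a - 3b, -3a + 2b)
Step 1: at (3, 3), ∇g = (-3, -3) → (3, 3) − 0.2·(-3, -3) = (3.6, 3.6)
Step 2: at (3.6, 3.6), ∇g = (-3.6, -3.6) → (3.6, 3.6) − 0.2·(-3.6, -3.6) = (4.32, 4.32)
Step 3: at (4.32, 4.32), ∇g = (-4.32, -4.32) → (4.32, 4.32) − 0.2·(-4.32, -4.32) = (5.184, 5.184)
Step 4: at (5.184, 5.184), ∇g = (-5.184, -5.184) → (5.184, 5.184) − 0.2·(-5.184, -5.184) = (6.2208, 6.2208)

(6.2208, 6.2208)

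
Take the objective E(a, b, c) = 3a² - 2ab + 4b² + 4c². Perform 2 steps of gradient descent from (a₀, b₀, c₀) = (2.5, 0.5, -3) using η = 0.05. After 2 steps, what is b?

∇E = (6a - 2b, -2a + 8b, 8c)
Step 1: at (2.5, 0.5, -3), ∇E = (14, -1, -24) → (2.5, 0.5, -3) − 0.05·(14, -1, -24) = (1.8, 0.55, -1.8)
Step 2: at (1.8, 0.55, -1.8), ∇E = (9.7, 0.8, -14.4) → (1.8, 0.55, -1.8) − 0.05·(9.7, 0.8, -14.4) = (1.315, 0.51, -1.08)
b = 0.51

0.51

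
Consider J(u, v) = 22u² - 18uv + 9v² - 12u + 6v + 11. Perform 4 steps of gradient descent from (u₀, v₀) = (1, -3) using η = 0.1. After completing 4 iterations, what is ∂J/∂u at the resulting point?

33073.2224

∇J = (44u - 18v - 12, -18u + 18v + 6)
Step 1: at (1, -3), ∇J = (86, -66) → (1, -3) − 0.1·(86, -66) = (-7.6, 3.6)
Step 2: at (-7.6, 3.6), ∇J = (-411.2, 207.6) → (-7.6, 3.6) − 0.1·(-411.2, 207.6) = (33.52, -17.16)
Step 3: at (33.52, -17.16), ∇J = (1771.76, -906.24) → (33.52, -17.16) − 0.1·(1771.76, -906.24) = (-143.656, 73.464)
Step 4: at (-143.656, 73.464), ∇J = (-7655.216, 3914.16) → (-143.656, 73.464) − 0.1·(-7655.216, 3914.16) = (621.8656, -317.952)
∂J/∂u at (621.8656, -317.952) = 33073.2224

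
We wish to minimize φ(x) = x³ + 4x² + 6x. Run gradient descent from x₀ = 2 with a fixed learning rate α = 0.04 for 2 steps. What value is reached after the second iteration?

0.146048

φ′(x) = 3x² + 8x + 6
Step 1: φ′(2) = 34; x₁ = 2 − 0.04·34 = 0.64
Step 2: φ′(0.64) = 12.3488; x₂ = 0.64 − 0.04·12.3488 = 0.146048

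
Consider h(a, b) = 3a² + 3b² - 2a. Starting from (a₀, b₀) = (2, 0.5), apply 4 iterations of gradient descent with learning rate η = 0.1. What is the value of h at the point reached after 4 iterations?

∇h = (6a - 2, 6b)
Step 1: at (2, 0.5), ∇h = (10, 3) → (2, 0.5) − 0.1·(10, 3) = (1, 0.2)
Step 2: at (1, 0.2), ∇h = (4, 1.2) → (1, 0.2) − 0.1·(4, 1.2) = (0.6, 0.08)
Step 3: at (0.6, 0.08), ∇h = (1.6, 0.48) → (0.6, 0.08) − 0.1·(1.6, 0.48) = (0.44, 0.032)
Step 4: at (0.44, 0.032), ∇h = (0.64, 0.192) → (0.44, 0.032) − 0.1·(0.64, 0.192) = (0.376, 0.0128)
h(0.376, 0.0128) = -0.32738048

-0.32738048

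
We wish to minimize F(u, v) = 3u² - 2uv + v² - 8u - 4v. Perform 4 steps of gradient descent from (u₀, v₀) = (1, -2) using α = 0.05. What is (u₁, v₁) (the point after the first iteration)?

∇F = (6u - 2v - 8, -2u + 2v - 4)
(u₁, v₁) = (1, -2) − 0.05·(2, -10) = (0.9, -1.5)

(0.9, -1.5)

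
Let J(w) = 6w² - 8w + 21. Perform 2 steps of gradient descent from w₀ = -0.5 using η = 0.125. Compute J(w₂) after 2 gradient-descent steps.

18.84375

J′(w) = 12w - 8
w₁ = -0.5 − 0.125·(-14) = 1.25
w₂ = 1.25 − 0.125·7 = 0.375
J(0.375) = 18.84375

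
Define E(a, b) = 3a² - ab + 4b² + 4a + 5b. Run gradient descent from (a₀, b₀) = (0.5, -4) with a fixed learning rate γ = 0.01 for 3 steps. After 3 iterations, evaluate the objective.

∇E = (6a - b + 4, -a + 8b + 5)
(a₁, b₁) = (0.5, -4) − 0.01·(11, -27.5) = (0.39, -3.725)
(a₂, b₂) = (0.39, -3.725) − 0.01·(10.065, -25.19) = (0.28935, -3.4731)
(a₃, b₃) = (0.28935, -3.4731) − 0.01·(9.2092, -23.07415) = (0.197258, -3.2423585)
E(0.197258, -3.2423585) = 27.385107378774

27.385107378774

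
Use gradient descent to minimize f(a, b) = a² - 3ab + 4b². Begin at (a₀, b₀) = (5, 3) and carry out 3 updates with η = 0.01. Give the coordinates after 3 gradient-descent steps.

(4.962757, 2.750073)

∇f = (2a - 3b, -3a + 8b)
(a₁, b₁) = (5, 3) − 0.01·(1, 9) = (4.99, 2.91)
(a₂, b₂) = (4.99, 2.91) − 0.01·(1.25, 8.31) = (4.9775, 2.8269)
(a₃, b₃) = (4.9775, 2.8269) − 0.01·(1.4743, 7.6827) = (4.962757, 2.750073)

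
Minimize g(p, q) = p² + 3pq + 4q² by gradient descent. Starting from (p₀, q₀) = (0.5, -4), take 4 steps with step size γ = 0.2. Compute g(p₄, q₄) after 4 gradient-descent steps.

15.65402112

∇g = (2p + 3q, 3p + 8q)
(p₁, q₁) = (0.5, -4) − 0.2·(-11, -30.5) = (2.7, 2.1)
(p₂, q₂) = (2.7, 2.1) − 0.2·(11.7, 24.9) = (0.36, -2.88)
(p₃, q₃) = (0.36, -2.88) − 0.2·(-7.92, -21.96) = (1.944, 1.512)
(p₄, q₄) = (1.944, 1.512) − 0.2·(8.424, 17.928) = (0.2592, -2.0736)
g(0.2592, -2.0736) = 15.65402112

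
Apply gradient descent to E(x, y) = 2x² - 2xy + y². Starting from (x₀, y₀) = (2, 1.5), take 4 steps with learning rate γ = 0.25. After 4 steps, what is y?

∇E = (4x - 2y, -2x + 2y)
(x₁, y₁) = (2, 1.5) − 0.25·(5, -1) = (0.75, 1.75)
(x₂, y₂) = (0.75, 1.75) − 0.25·(-0.5, 2) = (0.875, 1.25)
(x₃, y₃) = (0.875, 1.25) − 0.25·(1, 0.75) = (0.625, 1.0625)
(x₄, y₄) = (0.625, 1.0625) − 0.25·(0.375, 0.875) = (0.53125, 0.84375)
y = 0.84375

0.84375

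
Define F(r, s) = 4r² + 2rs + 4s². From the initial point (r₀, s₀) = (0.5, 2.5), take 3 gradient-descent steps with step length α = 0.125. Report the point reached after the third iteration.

(-0.0390625, -0.0078125)

∇F = (8r + 2s, 2r + 8s)
Step 1: at (0.5, 2.5), ∇F = (9, 21) → (0.5, 2.5) − 0.125·(9, 21) = (-0.625, -0.125)
Step 2: at (-0.625, -0.125), ∇F = (-5.25, -2.25) → (-0.625, -0.125) − 0.125·(-5.25, -2.25) = (0.03125, 0.15625)
Step 3: at (0.03125, 0.15625), ∇F = (0.5625, 1.3125) → (0.03125, 0.15625) − 0.125·(0.5625, 1.3125) = (-0.0390625, -0.0078125)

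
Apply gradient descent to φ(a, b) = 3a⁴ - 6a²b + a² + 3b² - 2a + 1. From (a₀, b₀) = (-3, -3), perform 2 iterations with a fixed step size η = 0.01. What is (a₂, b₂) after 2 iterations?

(0.67968, -2.0256)

∇φ = (12a³ - 12ab + 2a - 2, -6a² + 6b)
Step 1: at (-3, -3), ∇φ = (-440, -72) → (-3, -3) − 0.01·(-440, -72) = (1.4, -2.28)
Step 2: at (1.4, -2.28), ∇φ = (72.032, -25.44) → (1.4, -2.28) − 0.01·(72.032, -25.44) = (0.67968, -2.0256)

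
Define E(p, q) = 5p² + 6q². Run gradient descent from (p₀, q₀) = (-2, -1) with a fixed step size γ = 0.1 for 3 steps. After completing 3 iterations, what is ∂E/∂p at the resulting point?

∇E = (10p, 12q)
(p₁, q₁) = (-2, -1) − 0.1·(-20, -12) = (0, 0.2)
(p₂, q₂) = (0, 0.2) − 0.1·(0, 2.4) = (0, -0.04)
(p₃, q₃) = (0, -0.04) − 0.1·(0, -0.48) = (0, 0.008)
∂E/∂p at (0, 0.008) = 0

0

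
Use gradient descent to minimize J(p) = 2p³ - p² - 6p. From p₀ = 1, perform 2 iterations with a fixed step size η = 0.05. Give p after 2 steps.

1.147

J′(p) = 6p² - 2p - 6
Step 1: J′(1) = -2; p₁ = 1 − 0.05·(-2) = 1.1
Step 2: J′(1.1) = -0.94; p₂ = 1.1 − 0.05·(-0.94) = 1.147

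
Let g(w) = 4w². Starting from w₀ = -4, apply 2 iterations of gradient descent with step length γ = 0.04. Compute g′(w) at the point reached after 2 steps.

g′(w) = 8w
Step 1: g′(-4) = -32; w₁ = -4 − 0.04·(-32) = -2.72
Step 2: g′(-2.72) = -21.76; w₂ = -2.72 − 0.04·(-21.76) = -1.8496
g′(w) at (-1.8496) = -14.7968

-14.7968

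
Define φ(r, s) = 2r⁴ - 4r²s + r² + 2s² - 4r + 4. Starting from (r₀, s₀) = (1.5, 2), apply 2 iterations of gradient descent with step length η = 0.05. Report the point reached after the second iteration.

∇φ = (8r³ - 8rs + 2r - 4, -4r² + 4s)
Step 1: at (1.5, 2), ∇φ = (2, -1) → (1.5, 2) − 0.05·(2, -1) = (1.4, 2.05)
Step 2: at (1.4, 2.05), ∇φ = (-2.208, 0.36) → (1.4, 2.05) − 0.05·(-2.208, 0.36) = (1.5104, 2.032)

(1.5104, 2.032)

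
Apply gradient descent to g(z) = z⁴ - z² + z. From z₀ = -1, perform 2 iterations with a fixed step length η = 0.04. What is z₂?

g′(z) = 4z³ - 2z + 1
z₁ = -1 − 0.04·(-1) = -0.96
z₂ = -0.96 − 0.04·(-0.618944) = -0.93524224

-0.93524224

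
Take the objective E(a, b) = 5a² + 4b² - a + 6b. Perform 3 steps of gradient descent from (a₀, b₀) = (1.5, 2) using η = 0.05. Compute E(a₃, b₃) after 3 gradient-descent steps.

-0.735531

∇E = (10a - 1, 8b + 6)
(a₁, b₁) = (1.5, 2) − 0.05·(14, 22) = (0.8, 0.9)
(a₂, b₂) = (0.8, 0.9) − 0.05·(7, 13.2) = (0.45, 0.24)
(a₃, b₃) = (0.45, 0.24) − 0.05·(3.5, 7.92) = (0.275, -0.156)
E(0.275, -0.156) = -0.735531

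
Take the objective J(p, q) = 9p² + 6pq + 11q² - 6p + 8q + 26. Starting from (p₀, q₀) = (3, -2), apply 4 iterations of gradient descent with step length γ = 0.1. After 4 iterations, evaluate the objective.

62.3376

∇J = (18p + 6q - 6, 6p + 22q + 8)
(p₁, q₁) = (3, -2) − 0.1·(36, -18) = (-0.6, -0.2)
(p₂, q₂) = (-0.6, -0.2) − 0.1·(-18, 0) = (1.2, -0.2)
(p₃, q₃) = (1.2, -0.2) − 0.1·(14.4, 10.8) = (-0.24, -1.28)
(p₄, q₄) = (-0.24, -1.28) − 0.1·(-18, -21.6) = (1.56, 0.88)
J(1.56, 0.88) = 62.3376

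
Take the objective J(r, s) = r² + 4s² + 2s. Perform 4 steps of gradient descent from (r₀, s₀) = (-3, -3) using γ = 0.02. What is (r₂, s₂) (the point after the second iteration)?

(-2.7648, -2.1904)

∇J = (2r, 8s + 2)
(r₁, s₁) = (-3, -3) − 0.02·(-6, -22) = (-2.88, -2.56)
(r₂, s₂) = (-2.88, -2.56) − 0.02·(-5.76, -18.48) = (-2.7648, -2.1904)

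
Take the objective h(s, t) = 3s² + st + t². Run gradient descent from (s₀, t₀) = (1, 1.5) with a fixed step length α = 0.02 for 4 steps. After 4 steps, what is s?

0.50800592

∇h = (6s + t, s + 2t)
(s₁, t₁) = (1, 1.5) − 0.02·(7.5, 4) = (0.85, 1.42)
(s₂, t₂) = (0.85, 1.42) − 0.02·(6.52, 3.69) = (0.7196, 1.3462)
(s₃, t₃) = (0.7196, 1.3462) − 0.02·(5.6638, 3.412) = (0.606324, 1.27796)
(s₄, t₄) = (0.606324, 1.27796) − 0.02·(4.915904, 3.162244) = (0.50800592, 1.21471512)
s = 0.50800592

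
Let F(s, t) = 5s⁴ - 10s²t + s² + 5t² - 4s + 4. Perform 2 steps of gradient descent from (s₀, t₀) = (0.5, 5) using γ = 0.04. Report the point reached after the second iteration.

(-4.0744064, 4.40016)

∇F = (20s³ - 20st + 2s - 4, -10s² + 10t)
Step 1: at (0.5, 5), ∇F = (-50.5, 47.5) → (0.5, 5) − 0.04·(-50.5, 47.5) = (2.52, 3.1)
Step 2: at (2.52, 3.1), ∇F = (164.86016, -32.504) → (2.52, 3.1) − 0.04·(164.86016, -32.504) = (-4.0744064, 4.40016)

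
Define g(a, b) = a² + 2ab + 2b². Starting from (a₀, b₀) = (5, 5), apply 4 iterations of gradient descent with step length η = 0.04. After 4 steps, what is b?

∇g = (2a + 2b, 2a + 4b)
Step 1: at (5, 5), ∇g = (20, 30) → (5, 5) − 0.04·(20, 30) = (4.2, 3.8)
Step 2: at (4.2, 3.8), ∇g = (16, 23.6) → (4.2, 3.8) − 0.04·(16, 23.6) = (3.56, 2.856)
Step 3: at (3.56, 2.856), ∇g = (12.832, 18.544) → (3.56, 2.856) − 0.04·(12.832, 18.544) = (3.04672, 2.11424)
Step 4: at (3.04672, 2.11424), ∇g = (10.32192, 14.5504) → (3.04672, 2.11424) − 0.04·(10.32192, 14.5504) = (2.6338432, 1.532224)
b = 1.532224

1.532224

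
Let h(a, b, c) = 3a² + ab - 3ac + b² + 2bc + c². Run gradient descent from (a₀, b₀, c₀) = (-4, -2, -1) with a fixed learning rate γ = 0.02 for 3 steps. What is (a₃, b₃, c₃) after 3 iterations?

(-2.80952, -1.436352, -1.291264)

∇h = (6a + b - 3c, a + 2b + 2c, -3a + 2b + 2c)
(a₁, b₁, c₁) = (-4, -2, -1) − 0.02·(-23, -10, 6) = (-3.54, -1.8, -1.12)
(a₂, b₂, c₂) = (-3.54, -1.8, -1.12) − 0.02·(-19.68, -9.38, 4.78) = (-3.1464, -1.6124, -1.2156)
(a₃, b₃, c₃) = (-3.1464, -1.6124, -1.2156) − 0.02·(-16.844, -8.8024, 3.7832) = (-2.80952, -1.436352, -1.291264)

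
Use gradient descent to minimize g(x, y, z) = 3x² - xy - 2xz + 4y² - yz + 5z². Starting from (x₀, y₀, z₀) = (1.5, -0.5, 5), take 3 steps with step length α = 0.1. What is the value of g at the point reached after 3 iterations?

0.49299

∇g = (6x - y - 2z, -x + 8y - z, -2x - y + 10z)
(x₁, y₁, z₁) = (1.5, -0.5, 5) − 0.1·(-0.5, -10.5, 47.5) = (1.55, 0.55, 0.25)
(x₂, y₂, z₂) = (1.55, 0.55, 0.25) − 0.1·(8.25, 2.6, -1.15) = (0.725, 0.29, 0.365)
(x₃, y₃, z₃) = (0.725, 0.29, 0.365) − 0.1·(3.33, 1.23, 1.91) = (0.392, 0.167, 0.174)
g(0.392, 0.167, 0.174) = 0.49299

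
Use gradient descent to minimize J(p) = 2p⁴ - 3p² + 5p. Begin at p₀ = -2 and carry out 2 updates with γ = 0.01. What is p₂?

J′(p) = 8p³ - 6p + 5
Step 1: J′(-2) = -47; p₁ = -2 − 0.01·(-47) = -1.53
Step 2: J′(-1.53) = -14.472616; p₂ = -1.53 − 0.01·(-14.472616) = -1.38527384

-1.38527384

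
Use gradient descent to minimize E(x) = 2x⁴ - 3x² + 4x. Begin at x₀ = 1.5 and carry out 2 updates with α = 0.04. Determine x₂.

E′(x) = 8x³ - 6x + 4
Step 1: E′(1.5) = 22; x₁ = 1.5 − 0.04·22 = 0.62
Step 2: E′(0.62) = 2.186624; x₂ = 0.62 − 0.04·2.186624 = 0.53253504

0.53253504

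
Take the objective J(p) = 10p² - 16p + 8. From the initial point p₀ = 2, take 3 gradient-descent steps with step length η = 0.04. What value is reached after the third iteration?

J′(p) = 20p - 16
p₁ = 2 − 0.04·24 = 1.04
p₂ = 1.04 − 0.04·4.8 = 0.848
p₃ = 0.848 − 0.04·0.96 = 0.8096

0.8096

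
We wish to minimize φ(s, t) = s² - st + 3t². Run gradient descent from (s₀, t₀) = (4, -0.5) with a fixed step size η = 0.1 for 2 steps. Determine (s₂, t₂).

∇φ = (2s - t, -s + 6t)
Step 1: at (4, -0.5), ∇φ = (8.5, -7) → (4, -0.5) − 0.1·(8.5, -7) = (3.15, 0.2)
Step 2: at (3.15, 0.2), ∇φ = (6.1, -1.95) → (3.15, 0.2) − 0.1·(6.1, -1.95) = (2.54, 0.395)

(2.54, 0.395)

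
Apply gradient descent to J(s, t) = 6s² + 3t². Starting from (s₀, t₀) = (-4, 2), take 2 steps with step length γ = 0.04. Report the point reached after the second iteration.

∇J = (12s, 6t)
(s₁, t₁) = (-4, 2) − 0.04·(-48, 12) = (-2.08, 1.52)
(s₂, t₂) = (-2.08, 1.52) − 0.04·(-24.96, 9.12) = (-1.0816, 1.1552)

(-1.0816, 1.1552)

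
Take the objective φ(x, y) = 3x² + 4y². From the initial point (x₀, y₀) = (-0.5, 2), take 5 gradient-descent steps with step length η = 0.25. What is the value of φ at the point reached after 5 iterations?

16.000732421875

∇φ = (6x, 8y)
Step 1: at (-0.5, 2), ∇φ = (-3, 16) → (-0.5, 2) − 0.25·(-3, 16) = (0.25, -2)
Step 2: at (0.25, -2), ∇φ = (1.5, -16) → (0.25, -2) − 0.25·(1.5, -16) = (-0.125, 2)
Step 3: at (-0.125, 2), ∇φ = (-0.75, 16) → (-0.125, 2) − 0.25·(-0.75, 16) = (0.0625, -2)
Step 4: at (0.0625, -2), ∇φ = (0.375, -16) → (0.0625, -2) − 0.25·(0.375, -16) = (-0.03125, 2)
Step 5: at (-0.03125, 2), ∇φ = (-0.1875, 16) → (-0.03125, 2) − 0.25·(-0.1875, 16) = (0.015625, -2)
φ(0.015625, -2) = 16.000732421875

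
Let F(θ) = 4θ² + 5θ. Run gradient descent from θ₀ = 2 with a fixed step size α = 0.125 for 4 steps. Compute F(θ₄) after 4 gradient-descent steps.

F′(θ) = 8θ + 5
θ₁ = 2 − 0.125·21 = -0.625
θ₂ = -0.625 − 0.125·0 = -0.625
θ₃ = -0.625 − 0.125·0 = -0.625
θ₄ = -0.625 − 0.125·0 = -0.625
F(-0.625) = -1.5625

-1.5625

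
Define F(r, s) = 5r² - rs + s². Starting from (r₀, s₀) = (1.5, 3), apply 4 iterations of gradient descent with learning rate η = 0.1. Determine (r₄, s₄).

(0.16815, 1.3659)

∇F = (10r - s, -r + 2s)
Step 1: at (1.5, 3), ∇F = (12, 4.5) → (1.5, 3) − 0.1·(12, 4.5) = (0.3, 2.55)
Step 2: at (0.3, 2.55), ∇F = (0.45, 4.8) → (0.3, 2.55) − 0.1·(0.45, 4.8) = (0.255, 2.07)
Step 3: at (0.255, 2.07), ∇F = (0.48, 3.885) → (0.255, 2.07) − 0.1·(0.48, 3.885) = (0.207, 1.6815)
Step 4: at (0.207, 1.6815), ∇F = (0.3885, 3.156) → (0.207, 1.6815) − 0.1·(0.3885, 3.156) = (0.16815, 1.3659)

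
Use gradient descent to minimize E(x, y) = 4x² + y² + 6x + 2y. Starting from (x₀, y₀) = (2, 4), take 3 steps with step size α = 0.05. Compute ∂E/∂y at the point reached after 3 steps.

∇E = (8x + 6, 2y + 2)
(x₁, y₁) = (2, 4) − 0.05·(22, 10) = (0.9, 3.5)
(x₂, y₂) = (0.9, 3.5) − 0.05·(13.2, 9) = (0.24, 3.05)
(x₃, y₃) = (0.24, 3.05) − 0.05·(7.92, 8.1) = (-0.156, 2.645)
∂E/∂y at (-0.156, 2.645) = 7.29

7.29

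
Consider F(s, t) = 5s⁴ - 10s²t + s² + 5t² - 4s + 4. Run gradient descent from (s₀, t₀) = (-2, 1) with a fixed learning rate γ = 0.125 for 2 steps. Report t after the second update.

∇F = (20s³ - 20st + 2s - 4, -10s² + 10t)
Step 1: at (-2, 1), ∇F = (-128, -30) → (-2, 1) − 0.125·(-128, -30) = (14, 4.75)
Step 2: at (14, 4.75), ∇F = (53574, -1912.5) → (14, 4.75) − 0.125·(53574, -1912.5) = (-6682.75, 243.8125)
t = 243.8125

243.8125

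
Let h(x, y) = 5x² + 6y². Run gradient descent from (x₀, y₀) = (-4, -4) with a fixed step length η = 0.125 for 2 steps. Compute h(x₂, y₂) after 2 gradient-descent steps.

6.3125

∇h = (10x, 12y)
(x₁, y₁) = (-4, -4) − 0.125·(-40, -48) = (1, 2)
(x₂, y₂) = (1, 2) − 0.125·(10, 24) = (-0.25, -1)
h(-0.25, -1) = 6.3125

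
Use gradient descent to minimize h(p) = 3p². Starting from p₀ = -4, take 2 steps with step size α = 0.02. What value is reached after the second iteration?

h′(p) = 6p
p₁ = -4 − 0.02·(-24) = -3.52
p₂ = -3.52 − 0.02·(-21.12) = -3.0976

-3.0976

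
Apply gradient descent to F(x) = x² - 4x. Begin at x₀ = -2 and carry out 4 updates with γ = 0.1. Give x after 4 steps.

F′(x) = 2x - 4
x₁ = -2 − 0.1·(-8) = -1.2
x₂ = -1.2 − 0.1·(-6.4) = -0.56
x₃ = -0.56 − 0.1·(-5.12) = -0.048
x₄ = -0.048 − 0.1·(-4.096) = 0.3616

0.3616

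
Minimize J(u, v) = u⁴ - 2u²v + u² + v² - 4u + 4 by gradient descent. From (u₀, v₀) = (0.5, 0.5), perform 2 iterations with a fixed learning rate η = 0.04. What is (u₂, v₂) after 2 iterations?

∇J = (4u³ - 4uv + 2u - 4, -2u² + 2v)
(u₁, v₁) = (0.5, 0.5) − 0.04·(-3.5, 0.5) = (0.64, 0.48)
(u₂, v₂) = (0.64, 0.48) − 0.04·(-2.900224, 0.1408) = (0.75600896, 0.474368)

(0.75600896, 0.474368)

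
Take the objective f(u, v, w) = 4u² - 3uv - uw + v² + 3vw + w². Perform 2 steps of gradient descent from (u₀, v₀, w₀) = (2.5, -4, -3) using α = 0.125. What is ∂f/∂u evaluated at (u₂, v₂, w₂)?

∇f = (8u - 3v - w, -3u + 2v + 3w, -u + 3v + 2w)
(u₁, v₁, w₁) = (2.5, -4, -3) − 0.125·(35, -24.5, -20.5) = (-1.875, -0.9375, -0.4375)
(u₂, v₂, w₂) = (-1.875, -0.9375, -0.4375) − 0.125·(-11.75, 2.4375, -1.8125) = (-0.40625, -1.2421875, -0.2109375)
∂f/∂u at (-0.40625, -1.2421875, -0.2109375) = 0.6875

0.6875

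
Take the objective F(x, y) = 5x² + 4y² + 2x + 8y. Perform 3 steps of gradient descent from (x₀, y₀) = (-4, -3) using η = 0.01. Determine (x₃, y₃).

∇F = (10x + 2, 8y + 8)
(x₁, y₁) = (-4, -3) − 0.01·(-38, -16) = (-3.62, -2.84)
(x₂, y₂) = (-3.62, -2.84) − 0.01·(-34.2, -14.72) = (-3.278, -2.6928)
(x₃, y₃) = (-3.278, -2.6928) − 0.01·(-30.78, -13.5424) = (-2.9702, -2.557376)

(-2.9702, -2.557376)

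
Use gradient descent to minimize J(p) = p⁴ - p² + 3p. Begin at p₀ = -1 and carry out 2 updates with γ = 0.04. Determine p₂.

-1.06322176

J′(p) = 4p³ - 2p + 3
p₁ = -1 − 0.04·1 = -1.04
p₂ = -1.04 − 0.04·0.580544 = -1.06322176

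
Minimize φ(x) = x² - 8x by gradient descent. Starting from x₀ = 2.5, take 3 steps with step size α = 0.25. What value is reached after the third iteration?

3.8125

φ′(x) = 2x - 8
x₁ = 2.5 − 0.25·(-3) = 3.25
x₂ = 3.25 − 0.25·(-1.5) = 3.625
x₃ = 3.625 − 0.25·(-0.75) = 3.8125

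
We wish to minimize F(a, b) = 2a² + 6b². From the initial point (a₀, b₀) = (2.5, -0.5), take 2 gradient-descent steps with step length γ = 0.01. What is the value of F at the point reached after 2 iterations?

11.51637504

∇F = (4a, 12b)
Step 1: at (2.5, -0.5), ∇F = (10, -6) → (2.5, -0.5) − 0.01·(10, -6) = (2.4, -0.44)
Step 2: at (2.4, -0.44), ∇F = (9.6, -5.28) → (2.4, -0.44) − 0.01·(9.6, -5.28) = (2.304, -0.3872)
F(2.304, -0.3872) = 11.51637504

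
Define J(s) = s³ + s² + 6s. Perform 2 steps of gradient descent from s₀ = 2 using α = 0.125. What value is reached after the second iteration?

-1.5234375

J′(s) = 3s² + 2s + 6
Step 1: J′(2) = 22; s₁ = 2 − 0.125·22 = -0.75
Step 2: J′(-0.75) = 6.1875; s₂ = -0.75 − 0.125·6.1875 = -1.5234375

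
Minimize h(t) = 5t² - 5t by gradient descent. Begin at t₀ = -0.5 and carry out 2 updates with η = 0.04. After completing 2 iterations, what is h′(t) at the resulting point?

h′(t) = 10t - 5
Step 1: h′(-0.5) = -10; t₁ = -0.5 − 0.04·(-10) = -0.1
Step 2: h′(-0.1) = -6; t₂ = -0.1 − 0.04·(-6) = 0.14
h′(t) at (0.14) = -3.6

-3.6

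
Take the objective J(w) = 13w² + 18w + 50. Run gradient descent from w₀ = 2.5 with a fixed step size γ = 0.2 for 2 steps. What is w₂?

55.62

J′(w) = 26w + 18
w₁ = 2.5 − 0.2·83 = -14.1
w₂ = -14.1 − 0.2·(-348.6) = 55.62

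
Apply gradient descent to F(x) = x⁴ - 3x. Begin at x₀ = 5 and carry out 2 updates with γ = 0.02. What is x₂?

F′(x) = 4x³ - 3
Step 1: F′(5) = 497; x₁ = 5 − 0.02·497 = -4.94
Step 2: F′(-4.94) = -485.215136; x₂ = -4.94 − 0.02·(-485.215136) = 4.76430272

4.76430272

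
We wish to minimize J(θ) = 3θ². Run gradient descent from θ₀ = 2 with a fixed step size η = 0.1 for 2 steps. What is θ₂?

0.32

J′(θ) = 6θ
θ₁ = 2 − 0.1·12 = 0.8
θ₂ = 0.8 − 0.1·4.8 = 0.32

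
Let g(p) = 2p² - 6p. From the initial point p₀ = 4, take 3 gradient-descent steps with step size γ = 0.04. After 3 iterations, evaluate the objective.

g′(p) = 4p - 6
p₁ = 4 − 0.04·10 = 3.6
p₂ = 3.6 − 0.04·8.4 = 3.264
p₃ = 3.264 − 0.04·7.056 = 2.98176
g(2.98176) = -0.1087746048

-0.1087746048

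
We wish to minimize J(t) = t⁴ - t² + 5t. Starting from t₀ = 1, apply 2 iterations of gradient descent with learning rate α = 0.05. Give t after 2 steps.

0.410075

J′(t) = 4t³ - 2t + 5
Step 1: J′(1) = 7; t₁ = 1 − 0.05·7 = 0.65
Step 2: J′(0.65) = 4.7985; t₂ = 0.65 − 0.05·4.7985 = 0.410075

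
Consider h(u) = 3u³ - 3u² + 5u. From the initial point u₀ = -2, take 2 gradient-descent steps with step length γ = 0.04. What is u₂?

-11.419584

h′(u) = 9u² - 6u + 5
Step 1: h′(-2) = 53; u₁ = -2 − 0.04·53 = -4.12
Step 2: h′(-4.12) = 182.4896; u₂ = -4.12 − 0.04·182.4896 = -11.419584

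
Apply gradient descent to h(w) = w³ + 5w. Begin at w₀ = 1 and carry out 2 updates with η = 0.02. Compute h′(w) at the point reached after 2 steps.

h′(w) = 3w² + 5
Step 1: h′(1) = 8; w₁ = 1 − 0.02·8 = 0.84
Step 2: h′(0.84) = 7.1168; w₂ = 0.84 − 0.02·7.1168 = 0.697664
h′(w) at (0.697664) = 6.460205170688

6.460205170688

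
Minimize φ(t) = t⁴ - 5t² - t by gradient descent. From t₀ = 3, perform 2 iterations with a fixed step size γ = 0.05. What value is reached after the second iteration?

φ′(t) = 4t³ - 10t - 1
t₁ = 3 − 0.05·77 = -0.85
t₂ = -0.85 − 0.05·5.0435 = -1.102175

-1.102175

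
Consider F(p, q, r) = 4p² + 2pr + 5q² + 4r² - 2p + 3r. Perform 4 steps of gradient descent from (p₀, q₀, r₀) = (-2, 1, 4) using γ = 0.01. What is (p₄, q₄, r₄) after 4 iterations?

∇F = (8p + 2r - 2, 10q, 2p + 8r + 3)
Step 1: at (-2, 1, 4), ∇F = (-10, 10, 31) → (-2, 1, 4) − 0.01·(-10, 10, 31) = (-1.9, 0.9, 3.69)
Step 2: at (-1.9, 0.9, 3.69), ∇F = (-9.82, 9, 28.72) → (-1.9, 0.9, 3.69) − 0.01·(-9.82, 9, 28.72) = (-1.8018, 0.81, 3.4028)
Step 3: at (-1.8018, 0.81, 3.4028), ∇F = (-9.6088, 8.1, 26.6188) → (-1.8018, 0.81, 3.4028) − 0.01·(-9.6088, 8.1, 26.6188) = (-1.705712, 0.729, 3.136612)
Step 4: at (-1.705712, 0.729, 3.136612), ∇F = (-9.372472, 7.29, 24.681472) → (-1.705712, 0.729, 3.136612) − 0.01·(-9.372472, 7.29, 24.681472) = (-1.61198728, 0.6561, 2.88979728)

(-1.61198728, 0.6561, 2.88979728)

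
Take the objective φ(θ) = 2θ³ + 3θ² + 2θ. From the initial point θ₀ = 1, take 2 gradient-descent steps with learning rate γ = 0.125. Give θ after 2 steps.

φ′(θ) = 6θ² + 6θ + 2
Step 1: φ′(1) = 14; θ₁ = 1 − 0.125·14 = -0.75
Step 2: φ′(-0.75) = 0.875; θ₂ = -0.75 − 0.125·0.875 = -0.859375

-0.859375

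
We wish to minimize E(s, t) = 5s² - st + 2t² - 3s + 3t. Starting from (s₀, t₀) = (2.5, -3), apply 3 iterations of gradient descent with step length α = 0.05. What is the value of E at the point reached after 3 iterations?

∇E = (10s - t - 3, -s + 4t + 3)
(s₁, t₁) = (2.5, -3) − 0.05·(25, -11.5) = (1.25, -2.425)
(s₂, t₂) = (1.25, -2.425) − 0.05·(11.925, -7.95) = (0.65375, -2.0275)
(s₃, t₃) = (0.65375, -2.0275) − 0.05·(5.565, -5.76375) = (0.3755, -1.7393125)
E(0.3755, -1.7393125) = 1.0640915390625

1.0640915390625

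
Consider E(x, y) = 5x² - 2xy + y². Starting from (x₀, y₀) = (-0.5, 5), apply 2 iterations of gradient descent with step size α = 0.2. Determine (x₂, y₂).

(-1.38, 2.68)

∇E = (10x - 2y, -2x + 2y)
Step 1: at (-0.5, 5), ∇E = (-15, 11) → (-0.5, 5) − 0.2·(-15, 11) = (2.5, 2.8)
Step 2: at (2.5, 2.8), ∇E = (19.4, 0.6) → (2.5, 2.8) − 0.2·(19.4, 0.6) = (-1.38, 2.68)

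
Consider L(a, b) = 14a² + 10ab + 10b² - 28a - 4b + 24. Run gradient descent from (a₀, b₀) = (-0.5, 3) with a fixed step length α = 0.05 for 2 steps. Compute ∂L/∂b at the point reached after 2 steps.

∇L = (28a + 10b - 28, 10a + 20b - 4)
(a₁, b₁) = (-0.5, 3) − 0.05·(-12, 51) = (0.1, 0.45)
(a₂, b₂) = (0.1, 0.45) − 0.05·(-20.7, 6) = (1.135, 0.15)
∂L/∂b at (1.135, 0.15) = 10.35

10.35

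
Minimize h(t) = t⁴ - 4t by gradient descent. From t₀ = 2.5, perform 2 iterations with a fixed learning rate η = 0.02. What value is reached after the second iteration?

h′(t) = 4t³ - 4
Step 1: h′(2.5) = 58.5; t₁ = 2.5 − 0.02·58.5 = 1.33
Step 2: h′(1.33) = 5.410548; t₂ = 1.33 − 0.02·5.410548 = 1.22178904

1.22178904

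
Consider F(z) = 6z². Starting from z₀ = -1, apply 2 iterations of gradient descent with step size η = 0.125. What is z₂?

-0.25

F′(z) = 12z
Step 1: F′(-1) = -12; z₁ = -1 − 0.125·(-12) = 0.5
Step 2: F′(0.5) = 6; z₂ = 0.5 − 0.125·6 = -0.25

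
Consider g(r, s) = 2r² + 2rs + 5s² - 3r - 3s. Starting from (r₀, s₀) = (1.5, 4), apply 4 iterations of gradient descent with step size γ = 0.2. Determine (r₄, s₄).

(2.4536, 6.08)

∇g = (4r + 2s - 3, 2r + 10s - 3)
Step 1: at (1.5, 4), ∇g = (11, 40) → (1.5, 4) − 0.2·(11, 40) = (-0.7, -4)
Step 2: at (-0.7, -4), ∇g = (-13.8, -44.4) → (-0.7, -4) − 0.2·(-13.8, -44.4) = (2.06, 4.88)
Step 3: at (2.06, 4.88), ∇g = (15, 49.92) → (2.06, 4.88) − 0.2·(15, 49.92) = (-0.94, -5.104)
Step 4: at (-0.94, -5.104), ∇g = (-16.968, -55.92) → (-0.94, -5.104) − 0.2·(-16.968, -55.92) = (2.4536, 6.08)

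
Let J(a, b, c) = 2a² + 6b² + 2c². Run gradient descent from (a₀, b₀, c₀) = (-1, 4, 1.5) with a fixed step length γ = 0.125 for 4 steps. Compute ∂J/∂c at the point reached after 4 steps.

∇J = (4a, 12b, 4c)
Step 1: at (-1, 4, 1.5), ∇J = (-4, 48, 6) → (-1, 4, 1.5) − 0.125·(-4, 48, 6) = (-0.5, -2, 0.75)
Step 2: at (-0.5, -2, 0.75), ∇J = (-2, -24, 3) → (-0.5, -2, 0.75) − 0.125·(-2, -24, 3) = (-0.25, 1, 0.375)
Step 3: at (-0.25, 1, 0.375), ∇J = (-1, 12, 1.5) → (-0.25, 1, 0.375) − 0.125·(-1, 12, 1.5) = (-0.125, -0.5, 0.1875)
Step 4: at (-0.125, -0.5, 0.1875), ∇J = (-0.5, -6, 0.75) → (-0.125, -0.5, 0.1875) − 0.125·(-0.5, -6, 0.75) = (-0.0625, 0.25, 0.09375)
∂J/∂c at (-0.0625, 0.25, 0.09375) = 0.375

0.375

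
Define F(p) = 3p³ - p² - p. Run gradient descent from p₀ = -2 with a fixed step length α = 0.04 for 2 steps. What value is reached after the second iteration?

F′(p) = 9p² - 2p - 1
p₁ = -2 − 0.04·39 = -3.56
p₂ = -3.56 − 0.04·120.1824 = -8.367296

-8.367296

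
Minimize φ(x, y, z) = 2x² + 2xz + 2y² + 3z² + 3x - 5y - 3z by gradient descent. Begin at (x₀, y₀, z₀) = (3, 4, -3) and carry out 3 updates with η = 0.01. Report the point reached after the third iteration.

(2.73192, 3.683024, -2.57118)

∇φ = (4x + 2z + 3, 4y - 5, 2x + 6z - 3)
(x₁, y₁, z₁) = (3, 4, -3) − 0.01·(9, 11, -15) = (2.91, 3.89, -2.85)
(x₂, y₂, z₂) = (2.91, 3.89, -2.85) − 0.01·(8.94, 10.56, -14.28) = (2.8206, 3.7844, -2.7072)
(x₃, y₃, z₃) = (2.8206, 3.7844, -2.7072) − 0.01·(8.868, 10.1376, -13.602) = (2.73192, 3.683024, -2.57118)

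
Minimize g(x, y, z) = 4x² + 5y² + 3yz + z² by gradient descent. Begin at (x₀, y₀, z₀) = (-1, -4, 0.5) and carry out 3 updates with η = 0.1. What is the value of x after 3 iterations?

∇g = (8x, 10y + 3z, 3y + 2z)
Step 1: at (-1, -4, 0.5), ∇g = (-8, -38.5, -11) → (-1, -4, 0.5) − 0.1·(-8, -38.5, -11) = (-0.2, -0.15, 1.6)
Step 2: at (-0.2, -0.15, 1.6), ∇g = (-1.6, 3.3, 2.75) → (-0.2, -0.15, 1.6) − 0.1·(-1.6, 3.3, 2.75) = (-0.04, -0.48, 1.325)
Step 3: at (-0.04, -0.48, 1.325), ∇g = (-0.32, -0.825, 1.21) → (-0.04, -0.48, 1.325) − 0.1·(-0.32, -0.825, 1.21) = (-0.008, -0.3975, 1.204)
x = -0.008

-0.008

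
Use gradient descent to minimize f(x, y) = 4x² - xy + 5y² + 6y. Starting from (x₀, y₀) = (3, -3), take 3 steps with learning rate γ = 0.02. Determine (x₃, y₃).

∇f = (8x - y, -x + 10y + 6)
(x₁, y₁) = (3, -3) − 0.02·(27, -27) = (2.46, -2.46)
(x₂, y₂) = (2.46, -2.46) − 0.02·(22.14, -21.06) = (2.0172, -2.0388)
(x₃, y₃) = (2.0172, -2.0388) − 0.02·(18.1764, -16.4052) = (1.653672, -1.710696)

(1.653672, -1.710696)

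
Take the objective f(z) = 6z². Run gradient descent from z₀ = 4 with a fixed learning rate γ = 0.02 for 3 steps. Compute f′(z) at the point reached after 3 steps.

f′(z) = 12z
z₁ = 4 − 0.02·48 = 3.04
z₂ = 3.04 − 0.02·36.48 = 2.3104
z₃ = 2.3104 − 0.02·27.7248 = 1.755904
f′(z) at (1.755904) = 21.070848

21.070848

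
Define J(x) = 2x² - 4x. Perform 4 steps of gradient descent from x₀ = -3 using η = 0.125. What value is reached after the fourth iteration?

J′(x) = 4x - 4
x₁ = -3 − 0.125·(-16) = -1
x₂ = -1 − 0.125·(-8) = 0
x₃ = 0 − 0.125·(-4) = 0.5
x₄ = 0.5 − 0.125·(-2) = 0.75

0.75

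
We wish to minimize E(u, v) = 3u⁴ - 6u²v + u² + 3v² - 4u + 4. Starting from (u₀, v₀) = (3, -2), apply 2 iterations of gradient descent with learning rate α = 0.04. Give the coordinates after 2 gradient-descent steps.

∇E = (12u³ - 12uv + 2u - 4, -6u² + 6v)
Step 1: at (3, -2), ∇E = (398, -66) → (3, -2) − 0.04·(398, -66) = (-12.92, 0.64)
Step 2: at (-12.92, 0.64), ∇E = (-25810.883456, -997.7184) → (-12.92, 0.64) − 0.04·(-25810.883456, -997.7184) = (1019.51533824, 40.548736)

(1019.51533824, 40.548736)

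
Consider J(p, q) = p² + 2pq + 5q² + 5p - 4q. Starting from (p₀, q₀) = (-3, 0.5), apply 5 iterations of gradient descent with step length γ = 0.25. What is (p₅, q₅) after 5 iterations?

∇J = (2p + 2q + 5, 2p + 10q - 4)
Step 1: at (-3, 0.5), ∇J = (0, -5) → (-3, 0.5) − 0.25·(0, -5) = (-3, 1.75)
Step 2: at (-3, 1.75), ∇J = (2.5, 7.5) → (-3, 1.75) − 0.25·(2.5, 7.5) = (-3.625, -0.125)
Step 3: at (-3.625, -0.125), ∇J = (-2.5, -12.5) → (-3.625, -0.125) − 0.25·(-2.5, -12.5) = (-3, 3)
Step 4: at (-3, 3), ∇J = (5, 20) → (-3, 3) − 0.25·(5, 20) = (-4.25, -2)
Step 5: at (-4.25, -2), ∇J = (-7.5, -32.5) → (-4.25, -2) − 0.25·(-7.5, -32.5) = (-2.375, 6.125)

(-2.375, 6.125)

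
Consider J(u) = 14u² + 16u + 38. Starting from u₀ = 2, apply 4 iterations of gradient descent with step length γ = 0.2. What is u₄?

1150.7744

J′(u) = 28u + 16
Step 1: J′(2) = 72; u₁ = 2 − 0.2·72 = -12.4
Step 2: J′(-12.4) = -331.2; u₂ = -12.4 − 0.2·(-331.2) = 53.84
Step 3: J′(53.84) = 1523.52; u₃ = 53.84 − 0.2·1523.52 = -250.864
Step 4: J′(-250.864) = -7008.192; u₄ = -250.864 − 0.2·(-7008.192) = 1150.7744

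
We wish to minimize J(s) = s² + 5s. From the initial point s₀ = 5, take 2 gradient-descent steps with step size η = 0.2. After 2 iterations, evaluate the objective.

J′(s) = 2s + 5
s₁ = 5 − 0.2·15 = 2
s₂ = 2 − 0.2·9 = 0.2
J(0.2) = 1.04

1.04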